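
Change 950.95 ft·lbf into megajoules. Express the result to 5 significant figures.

0.0012893 MJ

1 foot-pound = 1.35582 × 10^-6 megajoules.
So 950.95 × 1.35582 × 10^-6 ≈ 0.0012893 MJ.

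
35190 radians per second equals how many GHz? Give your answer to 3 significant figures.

1 rad/s = 1.59155e-10 GHz.
Then 35190 × 1.59155e-10 ≈ 5.60e-6 GHz.

5.60e-6 GHz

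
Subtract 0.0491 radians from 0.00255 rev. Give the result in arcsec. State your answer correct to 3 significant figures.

-6820 arcsec

0.00255 rev = 3304.80 arcsec and 0.0491 rad = 10127.6 arcsec.
3304.80 − 10127.6 ≈ -6820 arcsec.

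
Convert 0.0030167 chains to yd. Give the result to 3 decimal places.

0.066 yd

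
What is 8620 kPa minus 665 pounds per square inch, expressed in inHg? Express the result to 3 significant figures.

1190 inHg

8620 kPa = 2545.48 inHg and 665 psi = 1353.95 inHg.
2545.48 − 1353.95 ≈ 1190 inHg.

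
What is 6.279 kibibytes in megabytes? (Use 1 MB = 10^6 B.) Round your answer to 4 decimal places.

1 kibibyte = 0.00102400 MB.
Then 6.279 × 0.00102400 ≈ 0.0064 MB.

0.0064 megabytes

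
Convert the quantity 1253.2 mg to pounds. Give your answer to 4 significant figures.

0.002763 pounds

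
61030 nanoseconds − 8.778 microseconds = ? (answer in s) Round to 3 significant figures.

5.23 × 10^-5 s

61030 ns = 6.10300 × 10^-5 s and 8.778 μs = 8.77800 × 10^-6 s.
6.10300 × 10^-5 − 8.77800 × 10^-6 ≈ 5.23 × 10^-5 s.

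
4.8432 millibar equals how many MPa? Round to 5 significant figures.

1 millibar = 0.000100000 megapascals.
Then 4.8432 × 0.000100000 ≈ 0.00048432 MPa.

0.00048432 MPa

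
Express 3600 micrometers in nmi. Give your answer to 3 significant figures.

1 micrometer = 5.39957 × 10^-10 nmi.
3600 × 5.39957 × 10^-10 ≈ 1.94 × 10^-6 nmi.

1.94 × 10^-6 nautical miles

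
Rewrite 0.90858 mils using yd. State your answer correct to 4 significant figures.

2.524 × 10^-5 yd

1 mil = 2.77778 × 10^-5 yards.
0.90858 × 2.77778 × 10^-5 ≈ 2.524 × 10^-5 yd.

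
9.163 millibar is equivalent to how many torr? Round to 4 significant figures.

6.873 torr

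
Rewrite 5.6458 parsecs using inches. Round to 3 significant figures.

6.86 × 10^18 in

1 parsec = 1.21483 × 10^18 inches.
Then 5.6458 × 1.21483 × 10^18 ≈ 6.86 × 10^18 in.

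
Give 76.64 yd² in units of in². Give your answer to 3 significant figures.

1 yd² = 1296.00 square inches.
Then 76.64 × 1296.00 ≈ 99300 in².

99300 in²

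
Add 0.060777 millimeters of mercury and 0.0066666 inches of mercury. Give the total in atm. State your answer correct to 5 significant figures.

0.00030277 atm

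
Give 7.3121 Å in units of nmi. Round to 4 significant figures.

1 angstrom = 5.39957e-14 nmi.
Thus 7.3121 × 5.39957e-14 ≈ 3.948e-13 nmi.

3.948e-13 nautical miles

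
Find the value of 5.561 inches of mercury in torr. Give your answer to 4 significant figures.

1 inch of mercury = 25.4000 torr.
So 5.561 × 25.4000 ≈ 141.2 torr.

141.2 torr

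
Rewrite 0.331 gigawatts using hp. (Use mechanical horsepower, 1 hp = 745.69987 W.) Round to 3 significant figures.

444000 horsepower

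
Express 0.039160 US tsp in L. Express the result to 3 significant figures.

0.000193 L

1 US tsp = 0.00492892 liters.
Then 0.039160 × 0.00492892 ≈ 0.000193 L.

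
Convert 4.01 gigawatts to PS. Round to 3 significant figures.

5.45e+6 PS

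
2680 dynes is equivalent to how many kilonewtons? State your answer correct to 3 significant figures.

1 dyne = 1.00000e-8 kN.
Then 2680 × 1.00000e-8 ≈ 2.68e-5 kN.

2.68e-5 kN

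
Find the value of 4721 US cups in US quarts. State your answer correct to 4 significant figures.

1180 US qt

1 US cup = 0.250000 US qt.
4721 × 0.250000 ≈ 1180 US qt.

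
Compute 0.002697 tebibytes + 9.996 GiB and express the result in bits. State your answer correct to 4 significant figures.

1.096e+11 bit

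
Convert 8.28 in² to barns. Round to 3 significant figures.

1 square inch = 6.45160 × 10^24 barns.
Then 8.28 × 6.45160 × 10^24 ≈ 5.34 × 10^25 barn.

5.34 × 10^25 barn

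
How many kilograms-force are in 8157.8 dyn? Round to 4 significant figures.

0.008319 kilograms-force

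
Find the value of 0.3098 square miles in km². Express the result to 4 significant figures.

0.8024 square kilometers

1 mi² = 2.58999 km².
Then 0.3098 × 2.58999 ≈ 0.8024 km².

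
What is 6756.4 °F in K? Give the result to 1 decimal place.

4008.9 K

K = (°F + 459.67) × 5/9.
Applying the formula gives 4008.9 K.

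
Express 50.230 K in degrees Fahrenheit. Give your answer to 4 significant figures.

K = (°F + 459.67) × 5/9.
Applying the formula gives -369.3 °F.

-369.3 °F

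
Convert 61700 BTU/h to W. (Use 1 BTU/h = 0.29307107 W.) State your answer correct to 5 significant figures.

18082 W

1 BTU/h = 0.293071 W.
61700 × 0.293071 ≈ 18082 W.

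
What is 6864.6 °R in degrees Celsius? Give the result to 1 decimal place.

3540.5 °C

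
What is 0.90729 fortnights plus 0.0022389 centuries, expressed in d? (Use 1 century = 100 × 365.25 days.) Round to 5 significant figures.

94.478 d

0.90729 fortnight = 12.7021 d and 0.0022389 century = 81.7758 d.
12.7021 + 81.7758 ≈ 94.478 d.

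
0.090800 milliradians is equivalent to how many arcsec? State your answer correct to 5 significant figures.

18.729 arcseconds

1 milliradian = 206.265 arcsec.
Then 0.090800 × 206.265 ≈ 18.729 arcsec.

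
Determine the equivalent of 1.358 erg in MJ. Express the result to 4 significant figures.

1.358e-13 megajoules

1 erg = 1.00000e-13 megajoules.
1.358 × 1.00000e-13 ≈ 1.358e-13 MJ.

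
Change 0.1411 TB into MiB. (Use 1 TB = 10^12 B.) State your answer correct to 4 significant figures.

134600 MiB

1 TB = 953674 MiB.
Thus 0.1411 × 953674 ≈ 134600 MiB.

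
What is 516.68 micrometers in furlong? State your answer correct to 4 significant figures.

1 μm = 4.97097e-9 furlong.
516.68 × 4.97097e-9 ≈ 2.568e-6 furlong.

2.568e-6 furlong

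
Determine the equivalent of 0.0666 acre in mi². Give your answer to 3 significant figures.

0.000104 square miles

1 acre = 0.00156250 mi².
Then 0.0666 × 0.00156250 ≈ 0.000104 mi².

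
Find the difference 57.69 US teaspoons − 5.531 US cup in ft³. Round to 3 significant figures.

-0.0362 ft³

57.69 US tsp = 0.0100417 ft³ and 5.531 US cup = 0.0462117 ft³.
0.0100417 − 0.0462117 ≈ -0.0362 ft³.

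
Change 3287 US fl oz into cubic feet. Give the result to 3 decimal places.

3.433 cubic feet

1 US fluid ounce = 0.00104438 ft³.
So 3287 × 0.00104438 ≈ 3.433 ft³.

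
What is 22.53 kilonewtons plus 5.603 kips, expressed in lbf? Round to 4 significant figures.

10670 pounds-force

22.53 kN = 5064.95 lbf and 5.603 kip = 5603.00 lbf.
5064.95 + 5603.00 ≈ 10670 lbf.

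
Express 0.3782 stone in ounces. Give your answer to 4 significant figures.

84.72 ounces

1 st = 224.000 ounces.
Thus 0.3782 × 224.000 ≈ 84.72 oz.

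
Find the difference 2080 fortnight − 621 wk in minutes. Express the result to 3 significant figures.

2080 fortnight = 4.19328 × 10^7 min and 621 wk = 6.25968 × 10^6 min.
4.19328 × 10^7 − 6.25968 × 10^6 ≈ 3.57 × 10^7 min.

3.57 × 10^7 minutes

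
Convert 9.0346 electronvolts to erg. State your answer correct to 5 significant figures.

1 electronvolt = 1.60218e-12 ergs.
9.0346 × 1.60218e-12 ≈ 1.4475e-11 erg.

1.4475e-11 erg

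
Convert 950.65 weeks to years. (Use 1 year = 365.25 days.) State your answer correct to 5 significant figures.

18.219 yr

1 wk = 0.0191650 yr.
Thus 950.65 × 0.0191650 ≈ 18.219 yr.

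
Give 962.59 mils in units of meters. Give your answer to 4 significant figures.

0.02445 meters

1 mil = 2.54000e-5 meters.
So 962.59 × 2.54000e-5 ≈ 0.02445 m.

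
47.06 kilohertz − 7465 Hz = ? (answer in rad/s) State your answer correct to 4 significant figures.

47.06 kHz = 295687 rad/s and 7465 Hz = 46904.0 rad/s.
295687 − 46904.0 ≈ 248800 rad/s.

248800 rad/s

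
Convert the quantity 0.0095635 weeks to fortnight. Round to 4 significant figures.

0.004782 fortnight

1 wk = 0.500000 fortnight.
0.0095635 × 0.500000 ≈ 0.004782 fortnight.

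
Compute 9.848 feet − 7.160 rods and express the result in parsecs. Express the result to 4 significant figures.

-1.070 × 10^-15 pc

9.848 ft = 9.72775 × 10^-17 pc and 7.160 rod = 1.16697 × 10^-15 pc.
9.72775 × 10^-17 − 1.16697 × 10^-15 ≈ -1.070 × 10^-15 pc.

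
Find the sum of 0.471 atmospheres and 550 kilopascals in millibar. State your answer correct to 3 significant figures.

5980 millibar

0.471 atm = 477.241 mbar and 550 kPa = 5500.00 mbar.
477.241 + 5500.00 ≈ 5980 mbar.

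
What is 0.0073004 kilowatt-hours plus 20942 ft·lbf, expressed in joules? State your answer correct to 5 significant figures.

0.0073004 kWh = 26281.4 J and 20942 ft·lbf = 28393.5 J.
26281.4 + 28393.5 ≈ 54675 J.

54675 J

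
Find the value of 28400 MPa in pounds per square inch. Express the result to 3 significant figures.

4.12 × 10^6 psi

1 MPa = 145.038 pounds per square inch.
So 28400 × 145.038 ≈ 4.12 × 10^6 psi.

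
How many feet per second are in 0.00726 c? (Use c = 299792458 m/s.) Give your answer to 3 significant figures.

1 c = 9.83571e+8 ft/s.
Then 0.00726 × 9.83571e+8 ≈ 7.14e+6 ft/s.

7.14e+6 ft/s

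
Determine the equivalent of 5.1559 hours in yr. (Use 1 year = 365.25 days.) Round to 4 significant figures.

0.0005882 yr

1 hour = 0.000114077 years.
Thus 5.1559 × 0.000114077 ≈ 0.0005882 yr.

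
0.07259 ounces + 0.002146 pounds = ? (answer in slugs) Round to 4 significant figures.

0.07259 oz = 0.000141010 slug and 0.002146 lb = 6.66997 × 10^-5 slug.
0.000141010 + 6.66997 × 10^-5 ≈ 0.0002077 slug.

0.0002077 slugs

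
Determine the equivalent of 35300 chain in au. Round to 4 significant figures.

4.747e-6 au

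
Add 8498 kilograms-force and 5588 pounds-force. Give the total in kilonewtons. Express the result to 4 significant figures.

108.2 kilonewtons

8498 kgf = 83.3369 kN and 5588 lbf = 24.8567 kN.
83.3369 + 24.8567 ≈ 108.2 kN.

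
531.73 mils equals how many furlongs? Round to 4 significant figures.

1 mil = 1.26263e-7 furlong.
531.73 × 1.26263e-7 ≈ 6.714e-5 furlong.

6.714e-5 furlong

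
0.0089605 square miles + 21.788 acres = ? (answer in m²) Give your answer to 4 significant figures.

0.0089605 mi² = 23207.6 m² and 21.788 acre = 88172.9 m².
23207.6 + 88172.9 ≈ 111400 m².

111400 square meters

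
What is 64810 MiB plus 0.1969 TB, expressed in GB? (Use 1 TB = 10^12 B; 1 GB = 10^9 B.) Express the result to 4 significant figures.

64810 MiB = 67.9582 GB and 0.1969 TB = 196.900 GB.
67.9582 + 196.900 ≈ 264.9 GB.

264.9 gigabytes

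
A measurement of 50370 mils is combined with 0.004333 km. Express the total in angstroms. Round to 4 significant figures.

50370 mil = 1.27940e+10 Å and 0.004333 km = 4.33300e+10 Å.
1.27940e+10 + 4.33300e+10 ≈ 5.612e+10 Å.

5.612e+10 angstroms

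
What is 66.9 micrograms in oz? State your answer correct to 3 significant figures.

2.36 × 10^-6 ounces

1 μg = 3.52740 × 10^-8 ounces.
66.9 × 3.52740 × 10^-8 ≈ 2.36 × 10^-6 oz.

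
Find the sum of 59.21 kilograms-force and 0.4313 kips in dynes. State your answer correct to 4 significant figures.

2.499 × 10^8 dyn

59.21 kgf = 5.80652 × 10^7 dyn and 0.4313 kip = 1.91852 × 10^8 dyn.
5.80652 × 10^7 + 1.91852 × 10^8 ≈ 2.499 × 10^8 dyn.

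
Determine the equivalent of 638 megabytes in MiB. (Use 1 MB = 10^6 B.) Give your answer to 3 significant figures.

608 MiB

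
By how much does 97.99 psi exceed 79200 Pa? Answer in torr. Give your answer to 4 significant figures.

4473 torr

97.99 psi = 5067.546 torr and 79200 Pa = 594.0489 torr.
5067.546 − 594.0489 ≈ 4473 torr.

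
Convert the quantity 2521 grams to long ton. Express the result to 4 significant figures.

0.002481 long ton

1 gram = 9.84207e-7 long ton.
2521 × 9.84207e-7 ≈ 0.002481 long ton.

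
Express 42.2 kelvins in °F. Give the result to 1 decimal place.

-383.7 °F

K = (°F + 459.67) × 5/9.
Applying the formula gives -383.7 °F.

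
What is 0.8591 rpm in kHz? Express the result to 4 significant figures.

1 revolution per minute = 1.66667 × 10^-5 kHz.
So 0.8591 × 1.66667 × 10^-5 ≈ 1.432 × 10^-5 kHz.

1.432 × 10^-5 kilohertz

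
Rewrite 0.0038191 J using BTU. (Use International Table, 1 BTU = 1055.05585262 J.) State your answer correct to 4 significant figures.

1 joule = 0.000947817 British thermal units.
Thus 0.0038191 × 0.000947817 ≈ 3.620 × 10^-6 BTU.

3.620 × 10^-6 BTU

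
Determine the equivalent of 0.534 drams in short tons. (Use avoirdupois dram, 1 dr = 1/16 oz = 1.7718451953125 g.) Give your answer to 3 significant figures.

1.04 × 10^-6 short ton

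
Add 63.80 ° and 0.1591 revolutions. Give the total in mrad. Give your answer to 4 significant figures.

63.80 ° = 1113.52 mrad and 0.1591 rev = 999.655 mrad.
1113.52 + 999.655 ≈ 2113 mrad.

2113 mrad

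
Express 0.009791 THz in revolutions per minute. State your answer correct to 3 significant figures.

5.87e+11 rpm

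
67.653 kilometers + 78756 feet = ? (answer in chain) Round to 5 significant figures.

4556.3 chains

67.653 km = 3363.01 chain and 78756 ft = 1193.27 chain.
3363.01 + 1193.27 ≈ 4556.3 chain.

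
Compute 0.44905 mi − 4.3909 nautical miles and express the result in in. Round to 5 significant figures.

-291700 in

0.44905 mi = 28451.8 in and 4.3909 nmi = 320155 in.
28451.8 − 320155 ≈ -291700 in.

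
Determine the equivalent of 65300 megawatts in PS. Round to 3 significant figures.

1 MW = 1359.62 PS.
So 65300 × 1359.62 ≈ 8.88 × 10^7 PS.

8.88 × 10^7 PS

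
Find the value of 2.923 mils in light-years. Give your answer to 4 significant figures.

7.848e-21 ly

1 mil = 2.68478e-21 ly.
2.923 × 2.68478e-21 ≈ 7.848e-21 ly.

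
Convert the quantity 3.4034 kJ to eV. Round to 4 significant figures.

2.124e+22 electronvolts

1 kilojoule = 6.24151e+21 eV.
Then 3.4034 × 6.24151e+21 ≈ 2.124e+22 eV.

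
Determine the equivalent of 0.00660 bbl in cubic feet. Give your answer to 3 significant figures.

0.0371 ft³

1 bbl = 5.61458 cubic feet.
Thus 0.00660 × 5.61458 ≈ 0.0371 ft³.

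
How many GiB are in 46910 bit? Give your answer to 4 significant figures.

5.461 × 10^-6 gibibytes

1 bit = 1.16415 × 10^-10 gibibytes.
So 46910 × 1.16415 × 10^-10 ≈ 5.461 × 10^-6 GiB.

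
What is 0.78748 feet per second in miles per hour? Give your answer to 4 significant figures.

1 ft/s = 0.681818 miles per hour.
0.78748 × 0.681818 ≈ 0.5369 mph.

0.5369 mph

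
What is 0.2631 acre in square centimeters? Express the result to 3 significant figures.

1.06 × 10^7 square centimeters

1 acre = 4.04686 × 10^7 cm².
Thus 0.2631 × 4.04686 × 10^7 ≈ 1.06 × 10^7 cm².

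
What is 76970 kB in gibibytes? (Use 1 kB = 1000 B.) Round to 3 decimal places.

1 kilobyte = 9.31323 × 10^-7 gibibytes.
76970 × 9.31323 × 10^-7 ≈ 0.072 GiB.

0.072 gibibytes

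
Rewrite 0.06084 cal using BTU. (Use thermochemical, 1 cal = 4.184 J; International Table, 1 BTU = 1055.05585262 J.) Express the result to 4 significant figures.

1 cal = 0.00396567 BTU.
0.06084 × 0.00396567 ≈ 0.0002413 BTU.

0.0002413 British thermal units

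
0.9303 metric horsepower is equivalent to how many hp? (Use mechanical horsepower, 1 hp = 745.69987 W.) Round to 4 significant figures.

0.9176 hp

1 PS = 0.986320 horsepower.
So 0.9303 × 0.986320 ≈ 0.9176 hp.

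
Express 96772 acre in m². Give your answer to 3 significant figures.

3.92 × 10^8 m²

1 acre = 4046.86 square meters.
Thus 96772 × 4046.86 ≈ 3.92 × 10^8 m².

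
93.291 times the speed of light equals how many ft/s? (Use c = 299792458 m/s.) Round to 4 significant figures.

9.176 × 10^10 ft/s

1 c = 9.83571 × 10^8 ft/s.
93.291 × 9.83571 × 10^8 ≈ 9.176 × 10^10 ft/s.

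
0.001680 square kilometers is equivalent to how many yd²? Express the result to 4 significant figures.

2009 square yards

1 km² = 1.19599e+6 square yards.
0.001680 × 1.19599e+6 ≈ 2009 yd².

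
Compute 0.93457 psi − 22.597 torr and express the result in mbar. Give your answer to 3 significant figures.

34.3 mbar

0.93457 psi = 64.4363 mbar and 22.597 torr = 30.1269 mbar.
64.4363 − 30.1269 ≈ 34.3 mbar.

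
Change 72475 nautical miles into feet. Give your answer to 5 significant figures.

1 nmi = 6076.12 feet.
72475 × 6076.12 ≈ 4.4037e+8 ft.

4.4037e+8 ft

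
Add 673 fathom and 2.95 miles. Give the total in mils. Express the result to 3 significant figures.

673 fathom = 4.84560e+7 mil and 2.95 mi = 1.86912e+8 mil.
4.84560e+7 + 1.86912e+8 ≈ 2.35e+8 mil.

2.35e+8 mil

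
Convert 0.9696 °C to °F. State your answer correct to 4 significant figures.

33.75 °F

°C = (°F − 32) × 5/9.
Applying the formula gives 33.75 °F.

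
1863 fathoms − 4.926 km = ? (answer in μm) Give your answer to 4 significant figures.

1863 fathom = 3.40705 × 10^9 μm and 4.926 km = 4.92600 × 10^9 μm.
3.40705 × 10^9 − 4.92600 × 10^9 ≈ -1.519 × 10^9 μm.

-1.519 × 10^9 μm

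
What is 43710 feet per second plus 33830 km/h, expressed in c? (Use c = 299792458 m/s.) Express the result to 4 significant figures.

7.579 × 10^-5 c

43710 ft/s = 4.44401 × 10^-5 c and 33830 km/h = 3.13458 × 10^-5 c.
4.44401 × 10^-5 + 3.13458 × 10^-5 ≈ 7.579 × 10^-5 c.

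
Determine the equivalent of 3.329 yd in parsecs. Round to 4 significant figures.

1 yard = 2.96337 × 10^-17 pc.
Thus 3.329 × 2.96337 × 10^-17 ≈ 9.865 × 10^-17 pc.

9.865 × 10^-17 pc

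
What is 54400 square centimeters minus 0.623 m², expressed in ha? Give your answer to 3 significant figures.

54400 cm² = 0.000544000 ha and 0.623 m² = 6.23000e-5 ha.
0.000544000 − 6.23000e-5 ≈ 0.000482 ha.

0.000482 hectares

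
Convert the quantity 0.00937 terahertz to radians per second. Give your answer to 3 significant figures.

5.89 × 10^10 rad/s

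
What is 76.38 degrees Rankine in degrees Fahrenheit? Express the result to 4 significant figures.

°R = °F + 459.67.
Applying the formula gives -383.3 °F.

-383.3 degrees Fahrenheit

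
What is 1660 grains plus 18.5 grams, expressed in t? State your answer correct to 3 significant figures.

1660 gr = 0.000107566 t and 18.5 g = 1.85000e-5 t.
0.000107566 + 1.85000e-5 ≈ 0.000126 t.

0.000126 metric tons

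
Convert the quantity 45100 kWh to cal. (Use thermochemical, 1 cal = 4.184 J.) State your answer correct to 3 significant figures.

3.88 × 10^10 cal

1 kilowatt-hour = 860421 cal.
Thus 45100 × 860421 ≈ 3.88 × 10^10 cal.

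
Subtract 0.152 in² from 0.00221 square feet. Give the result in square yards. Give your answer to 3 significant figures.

0.000128 yd²

0.00221 ft² = 0.000245556 yd² and 0.152 in² = 0.000117284 yd².
0.000245556 − 0.000117284 ≈ 0.000128 yd².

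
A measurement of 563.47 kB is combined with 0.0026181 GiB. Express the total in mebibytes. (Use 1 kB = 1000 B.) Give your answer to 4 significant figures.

3.218 MiB

563.47 kB = 0.537367 MiB and 0.0026181 GiB = 2.68093 MiB.
0.537367 + 2.68093 ≈ 3.218 MiB.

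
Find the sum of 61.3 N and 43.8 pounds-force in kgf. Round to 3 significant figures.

26.1 kgf

61.3 N = 6.25086 kgf and 43.8 lbf = 19.8673 kgf.
6.25086 + 19.8673 ≈ 26.1 kgf.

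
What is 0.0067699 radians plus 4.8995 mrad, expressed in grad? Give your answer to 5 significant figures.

0.74290 gradians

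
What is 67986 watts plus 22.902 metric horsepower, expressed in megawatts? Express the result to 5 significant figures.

67986 W = 0.0679860 MW and 22.902 PS = 0.0168444 MW.
0.0679860 + 0.0168444 ≈ 0.084830 MW.

0.084830 megawatts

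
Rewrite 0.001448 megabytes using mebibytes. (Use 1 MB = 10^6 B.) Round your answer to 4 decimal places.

1 megabyte = 0.953674 mebibytes.
Thus 0.001448 × 0.953674 ≈ 0.0014 MiB.

0.0014 MiB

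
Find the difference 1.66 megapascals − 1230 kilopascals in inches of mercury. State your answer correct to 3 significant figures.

1.66 MPa = 490.198 inHg and 1230 kPa = 363.219 inHg.
490.198 − 363.219 ≈ 127 inHg.

127 inches of mercury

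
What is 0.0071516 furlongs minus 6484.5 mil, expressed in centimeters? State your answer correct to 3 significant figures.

0.0071516 furlong = 143.867 cm and 6484.5 mil = 16.4706 cm.
143.867 − 16.4706 ≈ 127 cm.

127 cm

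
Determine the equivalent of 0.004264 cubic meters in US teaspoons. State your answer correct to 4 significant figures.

865.1 US tsp

1 cubic meter = 202884 US tsp.
So 0.004264 × 202884 ≈ 865.1 US tsp.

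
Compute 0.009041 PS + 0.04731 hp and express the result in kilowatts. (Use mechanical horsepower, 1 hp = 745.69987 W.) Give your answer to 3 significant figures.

0.0419 kW

0.009041 PS = 0.00664964 kW and 0.04731 hp = 0.0352791 kW.
0.00664964 + 0.0352791 ≈ 0.0419 kW.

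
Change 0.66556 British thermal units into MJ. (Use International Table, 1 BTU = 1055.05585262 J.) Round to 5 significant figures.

0.00070220 MJ

1 BTU = 0.001055056 megajoules.
Thus 0.66556 × 0.001055056 ≈ 0.00070220 MJ.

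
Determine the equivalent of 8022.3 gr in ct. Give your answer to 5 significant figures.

2599.2 carats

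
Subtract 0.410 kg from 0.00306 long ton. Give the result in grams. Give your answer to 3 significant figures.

0.00306 long ton = 3109.10 g and 0.410 kg = 410.000 g.
3109.10 − 410.000 ≈ 2700 g.

2700 g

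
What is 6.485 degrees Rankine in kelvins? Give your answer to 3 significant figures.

3.60 K

°R = K × 9/5.
Applying the formula gives 3.60 K.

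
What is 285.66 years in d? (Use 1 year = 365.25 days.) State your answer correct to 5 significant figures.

104340 days

1 yr = 365.250 d.
So 285.66 × 365.250 ≈ 104340 d.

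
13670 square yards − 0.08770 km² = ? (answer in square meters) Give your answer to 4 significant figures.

-76270 m²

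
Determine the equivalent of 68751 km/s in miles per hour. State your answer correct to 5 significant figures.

1.5379e+8 miles per hour

1 kilometer per second = 2236.94 mph.
Then 68751 × 2236.94 ≈ 1.5379e+8 mph.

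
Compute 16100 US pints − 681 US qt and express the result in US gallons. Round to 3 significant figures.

1840 US gallons

16100 US pt = 2012.50 US gal and 681 US qt = 170.250 US gal.
2012.50 − 170.250 ≈ 1840 US gal.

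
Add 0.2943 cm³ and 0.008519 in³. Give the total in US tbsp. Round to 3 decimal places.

0.029 US tbsp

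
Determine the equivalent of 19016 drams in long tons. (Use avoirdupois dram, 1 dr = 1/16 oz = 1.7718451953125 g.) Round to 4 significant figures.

0.03316 long ton

1 dr = 1.74386 × 10^-6 long ton.
Thus 19016 × 1.74386 × 10^-6 ≈ 0.03316 long ton.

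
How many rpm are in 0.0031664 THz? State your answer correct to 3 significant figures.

1 THz = 6.00000 × 10^13 revolutions per minute.
0.0031664 × 6.00000 × 10^13 ≈ 1.90 × 10^11 rpm.

1.90 × 10^11 rpm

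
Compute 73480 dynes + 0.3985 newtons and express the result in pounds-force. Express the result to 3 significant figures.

0.255 lbf

73480 dyn = 0.165190 lbf and 0.3985 N = 0.0895864 lbf.
0.165190 + 0.0895864 ≈ 0.255 lbf.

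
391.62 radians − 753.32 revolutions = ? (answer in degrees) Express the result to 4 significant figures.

-248800 °

391.62 rad = 22438.2 ° and 753.32 rev = 271195 °.
22438.2 − 271195 ≈ -248800 °.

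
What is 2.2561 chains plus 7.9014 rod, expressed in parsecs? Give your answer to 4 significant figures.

2.759e-15 pc

2.2561 chain = 1.47084e-15 pc and 7.9014 rod = 1.28781e-15 pc.
1.47084e-15 + 1.28781e-15 ≈ 2.759e-15 pc.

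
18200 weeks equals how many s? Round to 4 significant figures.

1 week = 604800 s.
So 18200 × 604800 ≈ 1.101 × 10^10 s.

1.101 × 10^10 seconds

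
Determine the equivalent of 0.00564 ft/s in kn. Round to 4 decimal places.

0.0033 kn

1 foot per second = 0.592484 kn.
0.00564 × 0.592484 ≈ 0.0033 kn.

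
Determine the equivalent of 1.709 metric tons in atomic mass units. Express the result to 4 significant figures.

1.029e+30 u

1 metric ton = 6.02214e+29 u.
Thus 1.709 × 6.02214e+29 ≈ 1.029e+30 u.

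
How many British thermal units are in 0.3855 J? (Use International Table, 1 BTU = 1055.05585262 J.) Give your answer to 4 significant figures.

0.0003654 British thermal units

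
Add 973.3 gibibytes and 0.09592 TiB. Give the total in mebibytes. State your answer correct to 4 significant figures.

973.3 GiB = 996659 MiB and 0.09592 TiB = 100579 MiB.
996659 + 100579 ≈ 1.097 × 10^6 MiB.

1.097 × 10^6 mebibytes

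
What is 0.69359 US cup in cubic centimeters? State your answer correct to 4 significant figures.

164.1 cubic centimeters

1 US cup = 236.588 cubic centimeters.
So 0.69359 × 236.588 ≈ 164.1 cm³.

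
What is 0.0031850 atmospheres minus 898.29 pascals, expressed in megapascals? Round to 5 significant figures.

-0.00057557 MPa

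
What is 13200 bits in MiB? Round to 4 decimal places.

1 bit = 1.19209e-7 MiB.
Then 13200 × 1.19209e-7 ≈ 0.0016 MiB.

0.0016 MiB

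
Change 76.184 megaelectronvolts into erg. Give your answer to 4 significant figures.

0.0001221 ergs

1 megaelectronvolt = 1.60218e-6 ergs.
76.184 × 1.60218e-6 ≈ 0.0001221 erg.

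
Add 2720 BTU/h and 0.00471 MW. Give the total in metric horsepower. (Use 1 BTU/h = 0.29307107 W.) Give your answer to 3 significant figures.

2720 BTU/h = 1.08383 PS and 0.00471 MW = 6.40382 PS.
1.08383 + 6.40382 ≈ 7.49 PS.

7.49 metric horsepower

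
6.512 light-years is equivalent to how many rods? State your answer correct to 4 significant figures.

1.225e+16 rods

1 ly = 1.88116e+15 rod.
Thus 6.512 × 1.88116e+15 ≈ 1.225e+16 rod.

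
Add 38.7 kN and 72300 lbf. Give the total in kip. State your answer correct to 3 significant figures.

38.7 kN = 8.70011 kip and 72300 lbf = 72.3000 kip.
8.70011 + 72.3000 ≈ 81.0 kip.

81.0 kip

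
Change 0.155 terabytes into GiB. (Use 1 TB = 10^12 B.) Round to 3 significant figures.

144 GiB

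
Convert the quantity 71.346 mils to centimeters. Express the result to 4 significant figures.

0.1812 cm

1 mil = 0.00254000 centimeters.
So 71.346 × 0.00254000 ≈ 0.1812 cm.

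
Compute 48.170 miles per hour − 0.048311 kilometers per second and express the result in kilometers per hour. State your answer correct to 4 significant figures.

48.170 mph = 77.5221 km/h and 0.048311 km/s = 173.920 km/h.
77.5221 − 173.920 ≈ -96.40 km/h.

-96.40 kilometers per hour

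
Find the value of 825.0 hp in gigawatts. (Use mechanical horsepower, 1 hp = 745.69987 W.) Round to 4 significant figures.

0.0006152 gigawatts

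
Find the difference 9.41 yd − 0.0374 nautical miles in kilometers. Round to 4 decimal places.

9.41 yd = 0.00860450 km and 0.0374 nmi = 0.0692648 km.
0.00860450 − 0.0692648 ≈ -0.0607 km.

-0.0607 kilometers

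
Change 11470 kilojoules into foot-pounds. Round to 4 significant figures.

8.460e+6 ft·lbf

1 kJ = 737.562 foot-pounds.
Thus 11470 × 737.562 ≈ 8.460e+6 ft·lbf.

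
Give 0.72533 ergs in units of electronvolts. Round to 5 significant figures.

1 erg = 6.24151 × 10^11 eV.
So 0.72533 × 6.24151 × 10^11 ≈ 4.5272 × 10^11 eV.

4.5272 × 10^11 eV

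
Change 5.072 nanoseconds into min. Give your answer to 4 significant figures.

8.453e-11 minutes

1 ns = 1.66667e-11 minutes.
So 5.072 × 1.66667e-11 ≈ 8.453e-11 min.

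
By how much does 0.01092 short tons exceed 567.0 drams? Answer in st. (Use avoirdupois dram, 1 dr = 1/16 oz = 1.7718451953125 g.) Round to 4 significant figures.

0.01092 short ton = 1.56000 st and 567.0 dr = 0.158203 st.
1.56000 − 0.158203 ≈ 1.402 st.

1.402 st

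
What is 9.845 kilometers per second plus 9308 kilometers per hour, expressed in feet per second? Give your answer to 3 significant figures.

9.845 km/s = 32299.9 ft/s and 9308 km/h = 8482.79 ft/s.
32299.9 + 8482.79 ≈ 40800 ft/s.

40800 ft/s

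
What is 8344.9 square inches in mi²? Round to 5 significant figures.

2.0787e-6 mi²

1 in² = 2.49098e-10 square miles.
8344.9 × 2.49098e-10 ≈ 2.0787e-6 mi².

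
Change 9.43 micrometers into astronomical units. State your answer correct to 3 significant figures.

6.30e-17 au

1 micrometer = 6.68459e-18 astronomical units.
So 9.43 × 6.68459e-18 ≈ 6.30e-17 au.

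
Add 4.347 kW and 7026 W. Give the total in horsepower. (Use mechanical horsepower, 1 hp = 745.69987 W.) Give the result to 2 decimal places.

4.347 kW = 5.82942 hp and 7026 W = 9.42202 hp.
5.82942 + 9.42202 ≈ 15.25 hp.

15.25 horsepower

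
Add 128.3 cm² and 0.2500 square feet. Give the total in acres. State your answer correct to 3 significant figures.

8.91e-6 acre

128.3 cm² = 3.17036e-6 acre and 0.2500 ft² = 5.73921e-6 acre.
3.17036e-6 + 5.73921e-6 ≈ 8.91e-6 acre.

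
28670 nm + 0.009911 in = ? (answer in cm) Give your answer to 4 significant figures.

0.02804 cm

28670 nm = 0.00286700 cm and 0.009911 in = 0.0251739 cm.
0.00286700 + 0.0251739 ≈ 0.02804 cm.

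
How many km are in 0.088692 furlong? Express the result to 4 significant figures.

0.01784 km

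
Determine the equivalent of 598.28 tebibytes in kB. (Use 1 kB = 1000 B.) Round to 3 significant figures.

6.58e+11 kB

1 tebibyte = 1.09951e+9 kilobytes.
598.28 × 1.09951e+9 ≈ 6.58e+11 kB.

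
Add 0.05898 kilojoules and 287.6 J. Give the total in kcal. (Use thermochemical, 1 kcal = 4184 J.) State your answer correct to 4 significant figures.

0.05898 kJ = 0.0140966 kcal and 287.6 J = 0.0687380 kcal.
0.0140966 + 0.0687380 ≈ 0.08283 kcal.

0.08283 kilocalories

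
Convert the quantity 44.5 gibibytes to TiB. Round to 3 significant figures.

1 gibibyte = 0.0009765625 tebibytes.
Thus 44.5 × 0.0009765625 ≈ 0.0435 TiB.

0.0435 tebibytes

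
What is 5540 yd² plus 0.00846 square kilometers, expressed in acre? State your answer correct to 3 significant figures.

5540 yd² = 1.14463 acre and 0.00846 km² = 2.09051 acre.
1.14463 + 2.09051 ≈ 3.24 acre.

3.24 acres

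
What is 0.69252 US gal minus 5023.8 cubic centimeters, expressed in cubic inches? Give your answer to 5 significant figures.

-146.60 in³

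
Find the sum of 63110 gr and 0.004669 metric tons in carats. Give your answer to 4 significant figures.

43790 ct

63110 gr = 20447.3 ct and 0.004669 t = 23345.0 ct.
20447.3 + 23345.0 ≈ 43790 ct.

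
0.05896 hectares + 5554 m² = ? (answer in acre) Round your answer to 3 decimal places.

0.05896 ha = 0.145693 acre and 5554 m² = 1.37242 acre.
0.145693 + 1.37242 ≈ 1.518 acre.

1.518 acres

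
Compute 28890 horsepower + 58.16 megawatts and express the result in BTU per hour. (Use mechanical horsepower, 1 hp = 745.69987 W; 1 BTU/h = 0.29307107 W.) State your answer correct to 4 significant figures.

2.720e+8 BTU/h

28890 hp = 7.35087e+7 BTU/h and 58.16 MW = 1.98450e+8 BTU/h.
7.35087e+7 + 1.98450e+8 ≈ 2.720e+8 BTU/h.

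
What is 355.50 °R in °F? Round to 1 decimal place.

-104.2 degrees Fahrenheit

°R = °F + 459.67.
Applying the formula gives -104.2 °F.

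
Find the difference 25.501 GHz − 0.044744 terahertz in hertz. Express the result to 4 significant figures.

-1.924e+10 hertz

25.501 GHz = 2.55010e+10 Hz and 0.044744 THz = 4.47440e+10 Hz.
2.55010e+10 − 4.47440e+10 ≈ -1.924e+10 Hz.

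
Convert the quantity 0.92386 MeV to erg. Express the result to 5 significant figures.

1.4802e-6 erg

1 megaelectronvolt = 1.60218e-6 ergs.
So 0.92386 × 1.60218e-6 ≈ 1.4802e-6 erg.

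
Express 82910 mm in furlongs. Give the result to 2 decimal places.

0.41 furlong

1 millimeter = 4.97097e-6 furlong.
Thus 82910 × 4.97097e-6 ≈ 0.41 furlong.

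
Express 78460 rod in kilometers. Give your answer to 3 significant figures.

395 kilometers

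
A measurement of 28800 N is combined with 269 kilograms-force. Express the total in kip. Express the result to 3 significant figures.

28800 N = 6.47450 kip and 269 kgf = 0.593043 kip.
6.47450 + 0.593043 ≈ 7.07 kip.

7.07 kip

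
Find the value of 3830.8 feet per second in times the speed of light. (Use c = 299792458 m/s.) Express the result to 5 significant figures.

3.8948e-6 c

1 foot per second = 1.01670e-9 times the speed of light.
So 3830.8 × 1.01670e-9 ≈ 3.8948e-6 c.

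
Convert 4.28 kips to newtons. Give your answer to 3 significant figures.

19000 newtons

1 kip = 4448.22 newtons.
Thus 4.28 × 4448.22 ≈ 19000 N.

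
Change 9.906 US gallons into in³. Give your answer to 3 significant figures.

1 US gallon = 231.000 in³.
Thus 9.906 × 231.000 ≈ 2290 in³.

2290 in³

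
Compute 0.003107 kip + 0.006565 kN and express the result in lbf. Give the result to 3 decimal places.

0.003107 kip = 3.10700 lbf and 0.006565 kN = 1.47587 lbf.
3.10700 + 1.47587 ≈ 4.583 lbf.

4.583 lbf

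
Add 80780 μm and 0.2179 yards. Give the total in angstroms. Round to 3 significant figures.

80780 μm = 8.07800e+8 Å and 0.2179 yd = 1.99248e+9 Å.
8.07800e+8 + 1.99248e+9 ≈ 2.80e+9 Å.

2.80e+9 Å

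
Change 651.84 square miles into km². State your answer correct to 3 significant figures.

1690 square kilometers

1 square mile = 2.58999 square kilometers.
Then 651.84 × 2.58999 ≈ 1690 km².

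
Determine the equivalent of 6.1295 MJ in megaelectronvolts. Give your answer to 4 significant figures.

1 MJ = 6.24151 × 10^18 megaelectronvolts.
Then 6.1295 × 6.24151 × 10^18 ≈ 3.826 × 10^19 MeV.

3.826 × 10^19 megaelectronvolts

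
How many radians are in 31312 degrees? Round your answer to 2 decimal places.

546.50 radians

1 degree = 0.0174533 rad.
Thus 31312 × 0.0174533 ≈ 546.50 rad.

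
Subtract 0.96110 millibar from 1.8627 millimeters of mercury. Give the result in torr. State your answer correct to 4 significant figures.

1.142 torr

1.8627 mmHg = 1.86270 torr and 0.96110 mbar = 0.720884 torr.
1.86270 − 0.720884 ≈ 1.142 torr.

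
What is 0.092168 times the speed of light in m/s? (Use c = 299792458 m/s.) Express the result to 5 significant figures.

1 speed of light = 2.99792e+8 m/s.
Thus 0.092168 × 2.99792e+8 ≈ 2.7631e+7 m/s.

2.7631e+7 meters per second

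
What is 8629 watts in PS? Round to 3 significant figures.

11.7 PS

1 watt = 0.00135962 PS.
Then 8629 × 0.00135962 ≈ 11.7 PS.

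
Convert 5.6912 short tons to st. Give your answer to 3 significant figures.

1 short ton = 142.857 st.
So 5.6912 × 142.857 ≈ 813 st.

813 st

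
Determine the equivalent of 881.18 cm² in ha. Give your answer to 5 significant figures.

1 cm² = 1.00000 × 10^-8 ha.
Then 881.18 × 1.00000 × 10^-8 ≈ 8.8118 × 10^-6 ha.

8.8118 × 10^-6 ha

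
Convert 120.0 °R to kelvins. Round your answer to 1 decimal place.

66.7 kelvins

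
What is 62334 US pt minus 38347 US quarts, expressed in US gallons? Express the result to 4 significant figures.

62334 US pt = 7791.75 US gal and 38347 US qt = 9586.75 US gal.
7791.75 − 9586.75 ≈ -1795 US gal.

-1795 US gallons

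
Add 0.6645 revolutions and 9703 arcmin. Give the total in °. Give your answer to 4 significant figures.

400.9 °

0.6645 rev = 239.220 ° and 9703 arcmin = 161.717 °.
239.220 + 161.717 ≈ 400.9 °.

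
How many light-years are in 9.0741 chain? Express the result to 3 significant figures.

1.93e-14 ly

1 chain = 2.12635e-15 light-years.
9.0741 × 2.12635e-15 ≈ 1.93e-14 ly.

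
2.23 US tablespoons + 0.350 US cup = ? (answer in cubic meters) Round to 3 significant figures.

2.23 US tbsp = 3.29745 × 10^-5 m³ and 0.350 US cup = 8.28059 × 10^-5 m³.
3.29745 × 10^-5 + 8.28059 × 10^-5 ≈ 0.000116 m³.

0.000116 m³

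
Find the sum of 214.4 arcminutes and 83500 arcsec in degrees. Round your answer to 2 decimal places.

26.77 °

214.4 arcmin = 3.57333 ° and 83500 arcsec = 23.1944 °.
3.57333 + 23.1944 ≈ 26.77 °.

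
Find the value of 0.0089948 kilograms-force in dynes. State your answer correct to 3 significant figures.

8820 dyn

1 kgf = 980665 dynes.
0.0089948 × 980665 ≈ 8820 dyn.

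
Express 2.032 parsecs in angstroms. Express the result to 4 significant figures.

1 parsec = 3.08568e+26 angstroms.
Thus 2.032 × 3.08568e+26 ≈ 6.270e+26 Å.

6.270e+26 Å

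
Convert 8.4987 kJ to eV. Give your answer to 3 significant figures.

1 kilojoule = 6.24151e+21 eV.
Then 8.4987 × 6.24151e+21 ≈ 5.30e+22 eV.

5.30e+22 eV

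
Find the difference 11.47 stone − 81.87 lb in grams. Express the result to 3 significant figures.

11.47 st = 72837.9 g and 81.87 lb = 37135.6 g.
72837.9 − 37135.6 ≈ 35700 g.

35700 grams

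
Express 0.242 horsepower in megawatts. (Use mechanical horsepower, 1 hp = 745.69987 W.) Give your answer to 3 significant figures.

1 hp = 0.000745700 MW.
Thus 0.242 × 0.000745700 ≈ 0.000180 MW.

0.000180 megawatts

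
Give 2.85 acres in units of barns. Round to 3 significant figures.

1.15e+32 barns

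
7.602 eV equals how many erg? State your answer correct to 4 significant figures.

1 eV = 1.60218e-12 erg.
So 7.602 × 1.60218e-12 ≈ 1.218e-11 erg.

1.218e-11 erg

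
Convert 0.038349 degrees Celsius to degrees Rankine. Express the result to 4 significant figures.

491.7 degrees Rankine

°R = (°C + 273.15) × 9/5.
Applying the formula gives 491.7 °R.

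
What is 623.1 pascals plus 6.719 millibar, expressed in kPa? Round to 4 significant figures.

623.1 Pa = 0.623100 kPa and 6.719 mbar = 0.671900 kPa.
0.623100 + 0.671900 ≈ 1.295 kPa.

1.295 kilopascals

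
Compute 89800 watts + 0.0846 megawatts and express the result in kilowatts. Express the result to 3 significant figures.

174 kW

89800 W = 89.8000 kW and 0.0846 MW = 84.6000 kW.
89.8000 + 84.6000 ≈ 174 kW.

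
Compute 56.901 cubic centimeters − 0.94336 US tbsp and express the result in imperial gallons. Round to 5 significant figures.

56.901 cm³ = 0.0125165 imp gal and 0.94336 US tbsp = 0.00306840 imp gal.
0.0125165 − 0.00306840 ≈ 0.0094481 imp gal.

0.0094481 imperial gallons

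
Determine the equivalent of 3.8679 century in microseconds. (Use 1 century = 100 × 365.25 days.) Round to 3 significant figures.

1.22e+16 microseconds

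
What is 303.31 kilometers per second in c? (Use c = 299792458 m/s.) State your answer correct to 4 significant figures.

1 km/s = 3.33564e-6 times the speed of light.
So 303.31 × 3.33564e-6 ≈ 0.001012 c.

0.001012 c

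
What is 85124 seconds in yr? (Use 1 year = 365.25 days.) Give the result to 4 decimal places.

0.0027 yr

1 s = 3.16881e-8 years.
Thus 85124 × 3.16881e-8 ≈ 0.0027 yr.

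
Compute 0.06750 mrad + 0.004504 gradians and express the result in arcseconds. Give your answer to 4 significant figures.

28.52 arcsec

0.06750 mrad = 13.9229 arcsec and 0.004504 grad = 14.5930 arcsec.
13.9229 + 14.5930 ≈ 28.52 arcsec.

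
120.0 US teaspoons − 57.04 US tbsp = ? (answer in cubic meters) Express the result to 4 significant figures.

-0.0002520 m³

120.0 US tsp = 0.000591471 m³ and 57.04 US tbsp = 0.000843437 m³.
0.000591471 − 0.000843437 ≈ -0.0002520 m³.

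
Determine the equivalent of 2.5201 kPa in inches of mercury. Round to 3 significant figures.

0.744 inHg

1 kilopascal = 0.295300 inches of mercury.
Then 2.5201 × 0.295300 ≈ 0.744 inHg.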